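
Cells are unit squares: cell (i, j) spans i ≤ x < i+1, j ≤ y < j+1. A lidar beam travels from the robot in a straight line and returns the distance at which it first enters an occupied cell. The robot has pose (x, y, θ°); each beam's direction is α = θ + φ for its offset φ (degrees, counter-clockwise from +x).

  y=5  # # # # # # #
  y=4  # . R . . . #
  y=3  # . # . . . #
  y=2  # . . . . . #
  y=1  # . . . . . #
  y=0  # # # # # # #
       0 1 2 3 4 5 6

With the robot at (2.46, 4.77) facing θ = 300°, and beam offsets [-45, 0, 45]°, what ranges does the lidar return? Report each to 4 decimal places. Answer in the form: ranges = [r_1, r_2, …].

ranges = [0.7972, 0.8891, 3.6649]

beam 1: φ=-45°, α=255°
  d=(-0.2588,-0.9659)  start (2,4)  tX=1.7773 tY=0.7972  stride 1/|dx|=3.8637 1/|dy|=1.0353
    cross y-line → (2,3), t=0.7972 (wall)
  → r_1 = 0.7972
beam 2: φ=0°, α=300°
  d=(0.5000,-0.8660)  start (2,4)  tX=1.0800 tY=0.8891  stride 1/|dx|=2.0000 1/|dy|=1.1547
    cross y-line → (2,3), t=0.8891 (wall)
  → r_2 = 0.8891
beam 3: φ=45°, α=345°
  d=(0.9659,-0.2588)  start (2,4)  tX=0.5590 tY=2.9751  stride 1/|dx|=1.0353 1/|dy|=3.8637
    cross x-line → (3,4), t=0.5590
    cross x-line → (4,4), t=1.5943
    cross x-line → (5,4), t=2.6296
    cross y-line → (5,3), t=2.9751
    cross x-line → (6,3), t=3.6649 (wall)
  → r_3 = 3.6649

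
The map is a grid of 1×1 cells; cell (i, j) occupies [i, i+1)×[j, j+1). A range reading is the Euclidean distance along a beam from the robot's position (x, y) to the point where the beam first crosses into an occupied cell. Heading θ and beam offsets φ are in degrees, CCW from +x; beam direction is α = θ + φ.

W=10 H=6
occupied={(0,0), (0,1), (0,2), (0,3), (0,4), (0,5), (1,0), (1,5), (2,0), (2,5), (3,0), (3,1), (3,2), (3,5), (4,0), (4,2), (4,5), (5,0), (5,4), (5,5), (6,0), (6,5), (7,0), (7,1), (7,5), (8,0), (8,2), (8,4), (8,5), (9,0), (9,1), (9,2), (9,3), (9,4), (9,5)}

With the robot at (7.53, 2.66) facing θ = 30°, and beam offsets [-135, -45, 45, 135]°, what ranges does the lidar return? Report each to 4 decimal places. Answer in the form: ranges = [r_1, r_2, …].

ranges = [0.6833, 0.4866, 1.8159, 6.7604]

beam 1: φ=-135°, α=255°
  cosα=-0.2588 sinα=-0.9659 | (7,2) | tMaxX 2.0478 tMaxY 0.6833 | tΔX 3.8637 tΔY 1.0353
    t=0.6833 [y] (7,1) — stop
  → r_1 = 0.6833
beam 2: φ=-45°, α=345°
  cosα=0.9659 sinα=-0.2588 | (7,2) | tMaxX 0.4866 tMaxY 2.5500 | tΔX 1.0353 tΔY 3.8637
    t=0.4866 [x] (8,2) — stop
  → r_2 = 0.4866
beam 3: φ=45°, α=75°
  cosα=0.2588 sinα=0.9659 | (7,2) | tMaxX 1.8159 tMaxY 0.3520 | tΔX 3.8637 tΔY 1.0353
    t=0.3520 [y] (7,3)
    t=1.3873 [y] (7,4)
    t=1.8159 [x] (8,4) — stop
  → r_3 = 1.8159
beam 4: φ=135°, α=165°
  cosα=-0.9659 sinα=0.2588 | (7,2) | tMaxX 0.5487 tMaxY 1.3137 | tΔX 1.0353 tΔY 3.8637
    t=0.5487 [x] (6,2)
    t=1.3137 [y] (6,3)
    t=1.5840 [x] (5,3)
    t=2.6192 [x] (4,3)
    t=3.6545 [x] (3,3)
    t=4.6898 [x] (2,3)
    t=5.1774 [y] (2,4)
    t=5.7251 [x] (1,4)
    t=6.7604 [x] (0,4) — stop
  → r_4 = 6.7604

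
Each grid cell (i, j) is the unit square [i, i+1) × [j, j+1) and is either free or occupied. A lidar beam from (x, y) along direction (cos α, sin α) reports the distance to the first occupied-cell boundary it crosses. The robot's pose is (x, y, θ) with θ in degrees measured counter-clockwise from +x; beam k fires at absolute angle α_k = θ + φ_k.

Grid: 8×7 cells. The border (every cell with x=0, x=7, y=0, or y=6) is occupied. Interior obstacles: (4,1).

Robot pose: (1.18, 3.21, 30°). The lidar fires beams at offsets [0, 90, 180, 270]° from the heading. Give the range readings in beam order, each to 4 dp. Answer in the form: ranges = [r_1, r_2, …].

ranges = [5.5800, 0.3600, 0.2078, 2.5519]

beam 1: φ=0°, α=30°
  direction (0.8660, 0.5000); cell (1,3); t to first gridline: x 0.9469, y 1.5800 (then +1.1547 / +2.0000)
    (2,3) via x @ 0.9469
    (2,4) via y @ 1.5800
    (3,4) via x @ 2.1016
    (4,4) via x @ 3.2563
    (4,5) via y @ 3.5800
    (5,5) via x @ 4.4110
    (6,5) via x @ 5.5657
    (6,6) via y @ 5.5800  # hit
  → r_1 = 5.5800
beam 2: φ=90°, α=120°
  direction (-0.5000, 0.8660); cell (1,3); t to first gridline: x 0.3600, y 0.9122 (then +2.0000 / +1.1547)
    (0,3) via x @ 0.3600  # hit
  → r_2 = 0.3600
beam 3: φ=180°, α=210°
  direction (-0.8660, -0.5000); cell (1,3); t to first gridline: x 0.2078, y 0.4200 (then +1.1547 / +2.0000)
    (0,3) via x @ 0.2078  # hit
  → r_3 = 0.2078
beam 4: φ=270°, α=300°
  direction (0.5000, -0.8660); cell (1,3); t to first gridline: x 1.6400, y 0.2425 (then +2.0000 / +1.1547)
    (1,2) via y @ 0.2425
    (1,1) via y @ 1.3972
    (2,1) via x @ 1.6400
    (2,0) via y @ 2.5519  # hit
  → r_4 = 2.5519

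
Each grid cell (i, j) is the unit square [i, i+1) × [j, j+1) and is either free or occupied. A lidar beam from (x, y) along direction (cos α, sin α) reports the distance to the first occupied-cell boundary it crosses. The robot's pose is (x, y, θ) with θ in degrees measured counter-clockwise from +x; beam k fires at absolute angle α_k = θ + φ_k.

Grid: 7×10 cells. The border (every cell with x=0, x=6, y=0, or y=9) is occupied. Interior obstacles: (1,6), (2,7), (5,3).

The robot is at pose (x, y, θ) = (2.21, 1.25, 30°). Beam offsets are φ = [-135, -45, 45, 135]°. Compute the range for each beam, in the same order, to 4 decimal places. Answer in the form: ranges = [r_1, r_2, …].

beam 1: φ=-135°, α=255°
  direction (-0.2588, -0.9659); cell (2,1); t to first gridline: x 0.8114, y 0.2588 (then +3.8637 / +1.0353)
    (2,0) via y @ 0.2588  # hit
  → r_1 = 0.2588
beam 2: φ=-45°, α=345°
  direction (0.9659, -0.2588); cell (2,1); t to first gridline: x 0.8179, y 0.9659 (then +1.0353 / +3.8637)
    (3,1) via x @ 0.8179
    (3,0) via y @ 0.9659  # hit
  → r_2 = 0.9659
beam 3: φ=45°, α=75°
  direction (0.2588, 0.9659); cell (2,1); t to first gridline: x 3.0523, y 0.7765 (then +3.8637 / +1.0353)
    (2,2) via y @ 0.7765
    (2,3) via y @ 1.8117
    (2,4) via y @ 2.8470
    (3,4) via x @ 3.0523
    (3,5) via y @ 3.8823
    (3,6) via y @ 4.9176
    (3,7) via y @ 5.9528
    (4,7) via x @ 6.9160
    (4,8) via y @ 6.9881
    (4,9) via y @ 8.0234  # hit
  → r_3 = 8.0234
beam 4: φ=135°, α=165°
  direction (-0.9659, 0.2588); cell (2,1); t to first gridline: x 0.2174, y 2.8978 (then +1.0353 / +3.8637)
    (1,1) via x @ 0.2174
    (0,1) via x @ 1.2527  # hit
  → r_4 = 1.2527

ranges = [0.2588, 0.9659, 8.0234, 1.2527]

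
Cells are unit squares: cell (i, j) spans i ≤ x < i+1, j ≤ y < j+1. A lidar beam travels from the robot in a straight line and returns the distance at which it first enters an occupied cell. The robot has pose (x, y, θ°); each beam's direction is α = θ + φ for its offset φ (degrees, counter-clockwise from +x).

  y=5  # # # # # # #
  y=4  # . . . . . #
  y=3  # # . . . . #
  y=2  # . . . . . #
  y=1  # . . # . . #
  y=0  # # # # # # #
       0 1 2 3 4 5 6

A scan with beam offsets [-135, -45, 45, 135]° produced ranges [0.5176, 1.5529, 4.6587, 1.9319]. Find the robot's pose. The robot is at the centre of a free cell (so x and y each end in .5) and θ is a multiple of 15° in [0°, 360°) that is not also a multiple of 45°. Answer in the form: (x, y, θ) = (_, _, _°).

(x, y, θ) = (5.5, 3.5, 150°)

Enumerate (i+0.5, j+0.5, θ) over the 18 free cells and 16 admissible headings. For each, cast all 4 beams and compare to the given ranges.
  (2.5, 1.5, 240°): beam 1 = 1.9319 ≠ 0.5176 ✗
  (3.5, 3.5, 240°): beam 1 = 1.5529 ≠ 0.5176 ✗
  (4.5, 4.5, 195°): beam 1 = 0.5774 ≠ 0.5176 ✗
  (1.5, 4.5, 240°): beam 2 = 0.5176 ≠ 1.5529 ✗
  …
  (5.5, 3.5, 150°): r_1=0.5176, r_2=1.5529, r_3=4.6587, r_4=1.9319 — all match ✓
No second candidate reproduces the full scan.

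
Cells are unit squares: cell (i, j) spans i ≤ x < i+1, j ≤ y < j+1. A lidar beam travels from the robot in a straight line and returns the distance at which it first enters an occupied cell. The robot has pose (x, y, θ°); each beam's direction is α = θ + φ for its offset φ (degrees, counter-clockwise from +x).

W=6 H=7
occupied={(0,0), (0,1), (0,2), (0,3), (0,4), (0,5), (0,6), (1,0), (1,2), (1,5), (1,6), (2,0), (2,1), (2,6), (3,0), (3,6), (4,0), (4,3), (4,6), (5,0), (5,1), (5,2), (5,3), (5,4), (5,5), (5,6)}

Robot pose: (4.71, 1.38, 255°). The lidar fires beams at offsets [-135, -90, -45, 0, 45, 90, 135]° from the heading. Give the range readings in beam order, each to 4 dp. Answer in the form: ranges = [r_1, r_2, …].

ranges = [5.3347, 1.7703, 0.7600, 0.3934, 0.4388, 0.3002, 0.3349]

beam 1: φ=-135°, α=120°
  d=(-0.5000,0.8660)  start (4,1)  tX=1.4200 tY=0.7159  stride 1/|dx|=2.0000 1/|dy|=1.1547
    cross y-line → (4,2), t=0.7159
    cross x-line → (3,2), t=1.4200
    cross y-line → (3,3), t=1.8706
    cross y-line → (3,4), t=3.0253
    cross x-line → (2,4), t=3.4200
    cross y-line → (2,5), t=4.1800
    cross y-line → (2,6), t=5.3347 (wall)
  → r_1 = 5.3347
beam 2: φ=-90°, α=165°
  d=(-0.9659,0.2588)  start (4,1)  tX=0.7350 tY=2.3955  stride 1/|dx|=1.0353 1/|dy|=3.8637
    cross x-line → (3,1), t=0.7350
    cross x-line → (2,1), t=1.7703 (wall)
  → r_2 = 1.7703
beam 3: φ=-45°, α=210°
  d=(-0.8660,-0.5000)  start (4,1)  tX=0.8198 tY=0.7600  stride 1/|dx|=1.1547 1/|dy|=2.0000
    cross y-line → (4,0), t=0.7600 (wall)
  → r_3 = 0.7600
beam 4: φ=0°, α=255°
  d=(-0.2588,-0.9659)  start (4,1)  tX=2.7432 tY=0.3934  stride 1/|dx|=3.8637 1/|dy|=1.0353
    cross y-line → (4,0), t=0.3934 (wall)
  → r_4 = 0.3934
beam 5: φ=45°, α=300°
  d=(0.5000,-0.8660)  start (4,1)  tX=0.5800 tY=0.4388  stride 1/|dx|=2.0000 1/|dy|=1.1547
    cross y-line → (4,0), t=0.4388 (wall)
  → r_5 = 0.4388
beam 6: φ=90°, α=345°
  d=(0.9659,-0.2588)  start (4,1)  tX=0.3002 tY=1.4682  stride 1/|dx|=1.0353 1/|dy|=3.8637
    cross x-line → (5,1), t=0.3002 (wall)
  → r_6 = 0.3002
beam 7: φ=135°, α=30°
  d=(0.8660,0.5000)  start (4,1)  tX=0.3349 tY=1.2400  stride 1/|dx|=1.1547 1/|dy|=2.0000
    cross x-line → (5,1), t=0.3349 (wall)
  → r_7 = 0.3349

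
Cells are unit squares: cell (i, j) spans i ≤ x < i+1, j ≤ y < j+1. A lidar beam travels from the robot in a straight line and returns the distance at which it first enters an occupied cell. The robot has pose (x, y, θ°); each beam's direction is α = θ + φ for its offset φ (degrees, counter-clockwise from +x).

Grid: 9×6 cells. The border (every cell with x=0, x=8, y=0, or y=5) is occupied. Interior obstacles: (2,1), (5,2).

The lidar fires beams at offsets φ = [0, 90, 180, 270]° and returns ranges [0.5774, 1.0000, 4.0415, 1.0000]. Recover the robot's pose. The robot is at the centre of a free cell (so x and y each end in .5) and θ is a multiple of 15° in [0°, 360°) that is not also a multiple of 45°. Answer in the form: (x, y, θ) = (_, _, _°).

(x, y, θ) = (4.5, 1.5, 300°)

Enumerate (i+0.5, j+0.5, θ) over the 26 free cells and 16 admissible headings. For each, cast all 4 beams and compare to the given ranges.
  (1.5, 1.5, 240°): beam 2 = 0.5774 ≠ 1.0000 ✗
  (7.5, 1.5, 285°): beam 1 = 0.5176 ≠ 0.5774 ✗
  (2.5, 3.5, 330°): beam 1 = 2.8868 ≠ 0.5774 ✗
  (2.5, 4.5, 330°): beam 1 = 3.0000 ≠ 0.5774 ✗
  …
  (4.5, 1.5, 300°): r_1=0.5774, r_2=1.0000, r_3=4.0415, r_4=1.0000 — all match ✓
Only this pose fits every beam.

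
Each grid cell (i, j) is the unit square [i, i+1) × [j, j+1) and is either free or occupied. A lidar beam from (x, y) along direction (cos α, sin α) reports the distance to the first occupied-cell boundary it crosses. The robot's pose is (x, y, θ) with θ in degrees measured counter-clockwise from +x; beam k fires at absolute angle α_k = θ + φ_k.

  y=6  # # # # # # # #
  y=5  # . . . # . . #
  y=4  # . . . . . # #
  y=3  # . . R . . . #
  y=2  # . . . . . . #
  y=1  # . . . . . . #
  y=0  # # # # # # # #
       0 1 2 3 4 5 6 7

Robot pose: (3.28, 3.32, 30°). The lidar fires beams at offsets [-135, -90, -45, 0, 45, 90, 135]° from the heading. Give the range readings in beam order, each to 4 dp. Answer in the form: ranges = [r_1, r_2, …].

beam 1: φ=-135°, α=255°
  cosα=-0.2588 sinα=-0.9659 | (3,3) | tMaxX 1.0818 tMaxY 0.3313 | tΔX 3.8637 tΔY 1.0353
    t=0.3313 [y] (3,2)
    t=1.0818 [x] (2,2)
    t=1.3666 [y] (2,1)
    t=2.4018 [y] (2,0) — stop
  → r_1 = 2.4018
beam 2: φ=-90°, α=300°
  cosα=0.5000 sinα=-0.8660 | (3,3) | tMaxX 1.4400 tMaxY 0.3695 | tΔX 2.0000 tΔY 1.1547
    t=0.3695 [y] (3,2)
    t=1.4400 [x] (4,2)
    t=1.5242 [y] (4,1)
    t=2.6789 [y] (4,0) — stop
  → r_2 = 2.6789
beam 3: φ=-45°, α=345°
  cosα=0.9659 sinα=-0.2588 | (3,3) | tMaxX 0.7454 tMaxY 1.2364 | tΔX 1.0353 tΔY 3.8637
    t=0.7454 [x] (4,3)
    t=1.2364 [y] (4,2)
    t=1.7807 [x] (5,2)
    t=2.8160 [x] (6,2)
    t=3.8512 [x] (7,2) — stop
  → r_3 = 3.8512
beam 4: φ=0°, α=30°
  cosα=0.8660 sinα=0.5000 | (3,3) | tMaxX 0.8314 tMaxY 1.3600 | tΔX 1.1547 tΔY 2.0000
    t=0.8314 [x] (4,3)
    t=1.3600 [y] (4,4)
    t=1.9861 [x] (5,4)
    t=3.1408 [x] (6,4) — stop
  → r_4 = 3.1408
beam 5: φ=45°, α=75°
  cosα=0.2588 sinα=0.9659 | (3,3) | tMaxX 2.7819 tMaxY 0.7040 | tΔX 3.8637 tΔY 1.0353
    t=0.7040 [y] (3,4)
    t=1.7393 [y] (3,5)
    t=2.7745 [y] (3,6) — stop
  → r_5 = 2.7745
beam 6: φ=90°, α=120°
  cosα=-0.5000 sinα=0.8660 | (3,3) | tMaxX 0.5600 tMaxY 0.7852 | tΔX 2.0000 tΔY 1.1547
    t=0.5600 [x] (2,3)
    t=0.7852 [y] (2,4)
    t=1.9399 [y] (2,5)
    t=2.5600 [x] (1,5)
    t=3.0946 [y] (1,6) — stop
  → r_6 = 3.0946
beam 7: φ=135°, α=165°
  cosα=-0.9659 sinα=0.2588 | (3,3) | tMaxX 0.2899 tMaxY 2.6273 | tΔX 1.0353 tΔY 3.8637
    t=0.2899 [x] (2,3)
    t=1.3252 [x] (1,3)
    t=2.3604 [x] (0,3) — stop
  → r_7 = 2.3604

ranges = [2.4018, 2.6789, 3.8512, 3.1408, 2.7745, 3.0946, 2.3604]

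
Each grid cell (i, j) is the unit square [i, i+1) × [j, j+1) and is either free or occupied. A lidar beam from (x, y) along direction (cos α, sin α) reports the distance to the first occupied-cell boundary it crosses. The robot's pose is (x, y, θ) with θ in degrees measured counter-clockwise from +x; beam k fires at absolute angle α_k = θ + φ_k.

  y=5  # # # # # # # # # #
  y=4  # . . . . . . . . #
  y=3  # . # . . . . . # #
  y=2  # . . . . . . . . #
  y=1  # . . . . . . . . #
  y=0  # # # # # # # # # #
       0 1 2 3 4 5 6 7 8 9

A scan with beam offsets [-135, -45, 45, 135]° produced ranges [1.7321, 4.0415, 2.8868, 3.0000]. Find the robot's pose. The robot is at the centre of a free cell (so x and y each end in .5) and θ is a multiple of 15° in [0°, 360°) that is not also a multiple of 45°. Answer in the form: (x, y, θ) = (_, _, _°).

(x, y, θ) = (4.5, 3.5, 255°)

Candidates: 30 free-cell centres × 16 headings = 480 poses. Raycast each; keep the one whose scan matches to 4 dp.
  (3.5, 4.5, 285°): beam 1 = 1.0000 ≠ 1.7321 ✗
  (7.5, 3.5, 15°): beam 1 = 2.8868 ≠ 1.7321 ✗
  (3.5, 4.5, 150°): beam 1 = 1.9319 ≠ 1.7321 ✗
  (5.5, 4.5, 150°): beam 1 = 1.9319 ≠ 1.7321 ✗
  (7.5, 2.5, 255°): beam 1 = 2.8868 ≠ 1.7321 ✗
  …
  (4.5, 3.5, 255°): r_1=1.7321, r_2=4.0415, r_3=2.8868, r_4=3.0000 — all match ✓
Only this pose fits every beam.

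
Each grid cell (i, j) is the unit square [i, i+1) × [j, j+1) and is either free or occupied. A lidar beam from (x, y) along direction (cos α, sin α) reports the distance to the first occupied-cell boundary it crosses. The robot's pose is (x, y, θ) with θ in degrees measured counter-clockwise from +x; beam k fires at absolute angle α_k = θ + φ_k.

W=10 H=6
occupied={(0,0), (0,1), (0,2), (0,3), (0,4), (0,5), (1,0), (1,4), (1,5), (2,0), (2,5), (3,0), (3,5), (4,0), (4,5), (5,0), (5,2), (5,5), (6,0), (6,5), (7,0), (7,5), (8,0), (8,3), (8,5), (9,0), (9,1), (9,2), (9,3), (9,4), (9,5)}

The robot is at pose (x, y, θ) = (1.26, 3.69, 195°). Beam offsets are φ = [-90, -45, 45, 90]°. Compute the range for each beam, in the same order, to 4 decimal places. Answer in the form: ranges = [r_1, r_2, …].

beam 1: φ=-90°, α=105°
  dir = (cos 105°, sin 105°) = (-0.2588, 0.9659); from cell (1,3)
  next x-line at t=1.0046, next y-line at t=0.3209; Δt_x=3.8637, Δt_y=1.0353
    y: enter (1,4) at t=0.3209 ← occupied
  → r_1 = 0.3209
beam 2: φ=-45°, α=150°
  dir = (cos 150°, sin 150°) = (-0.8660, 0.5000); from cell (1,3)
  next x-line at t=0.3002, next y-line at t=0.6200; Δt_x=1.1547, Δt_y=2.0000
    x: enter (0,3) at t=0.3002 ← occupied
  → r_2 = 0.3002
beam 3: φ=45°, α=240°
  dir = (cos 240°, sin 240°) = (-0.5000, -0.8660); from cell (1,3)
  next x-line at t=0.5200, next y-line at t=0.7967; Δt_x=2.0000, Δt_y=1.1547
    x: enter (0,3) at t=0.5200 ← occupied
  → r_3 = 0.5200
beam 4: φ=90°, α=285°
  dir = (cos 285°, sin 285°) = (0.2588, -0.9659); from cell (1,3)
  next x-line at t=2.8591, next y-line at t=0.7143; Δt_x=3.8637, Δt_y=1.0353
    y: enter (1,2) at t=0.7143
    y: enter (1,1) at t=1.7496
    y: enter (1,0) at t=2.7849 ← occupied
  → r_4 = 2.7849

ranges = [0.3209, 0.3002, 0.5200, 2.7849]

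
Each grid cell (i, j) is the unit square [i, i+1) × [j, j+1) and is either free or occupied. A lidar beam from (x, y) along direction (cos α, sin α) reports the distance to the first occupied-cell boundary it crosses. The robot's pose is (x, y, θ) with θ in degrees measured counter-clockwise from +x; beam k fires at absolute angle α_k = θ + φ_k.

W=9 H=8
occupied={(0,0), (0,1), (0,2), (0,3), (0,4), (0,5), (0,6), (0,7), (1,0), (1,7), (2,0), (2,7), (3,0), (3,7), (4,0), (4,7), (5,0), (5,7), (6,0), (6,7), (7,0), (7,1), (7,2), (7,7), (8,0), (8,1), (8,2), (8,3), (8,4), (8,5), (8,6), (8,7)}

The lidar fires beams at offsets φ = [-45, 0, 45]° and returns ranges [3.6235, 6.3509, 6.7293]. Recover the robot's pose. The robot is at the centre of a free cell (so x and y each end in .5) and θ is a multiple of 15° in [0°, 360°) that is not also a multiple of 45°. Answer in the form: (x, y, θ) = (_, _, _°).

The pose lattice has 40·16 = 640 candidates. Test each by forward raycasting.
  (1.5, 5.5, 255°): beam 1 = 0.5774 ≠ 3.6235 ✗
  (3.5, 5.5, 60°): beam 1 = 4.6587 ≠ 3.6235 ✗
  (5.5, 1.5, 330°): beam 1 = 0.5176 ≠ 3.6235 ✗
  (5.5, 5.5, 285°): beam 1 = 5.1962 ≠ 3.6235 ✗
  (1.5, 6.5, 210°): beam 1 = 0.5176 ≠ 3.6235 ✗
  …
  (1.5, 4.5, 330°): r_1=3.6235, r_2=6.3509, r_3=6.7293 — all match ✓
Only this pose fits every beam.

(x, y, θ) = (1.5, 4.5, 330°)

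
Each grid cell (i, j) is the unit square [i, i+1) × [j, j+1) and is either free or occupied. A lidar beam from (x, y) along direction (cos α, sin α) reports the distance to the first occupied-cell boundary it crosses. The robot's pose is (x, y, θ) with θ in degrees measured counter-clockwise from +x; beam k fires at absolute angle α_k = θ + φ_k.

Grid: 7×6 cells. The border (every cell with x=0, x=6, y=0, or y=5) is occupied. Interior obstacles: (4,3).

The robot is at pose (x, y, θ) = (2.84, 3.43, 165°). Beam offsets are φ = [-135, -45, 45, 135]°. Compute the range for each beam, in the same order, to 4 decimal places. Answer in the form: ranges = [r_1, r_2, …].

beam 1: φ=-135°, α=30°
  cosα=0.8660 sinα=0.5000 | (2,3) | tMaxX 0.1848 tMaxY 1.1400 | tΔX 1.1547 tΔY 2.0000
    t=0.1848 [x] (3,3)
    t=1.1400 [y] (3,4)
    t=1.3395 [x] (4,4)
    t=2.4942 [x] (5,4)
    t=3.1400 [y] (5,5) — stop
  → r_1 = 3.1400
beam 2: φ=-45°, α=120°
  cosα=-0.5000 sinα=0.8660 | (2,3) | tMaxX 1.6800 tMaxY 0.6582 | tΔX 2.0000 tΔY 1.1547
    t=0.6582 [y] (2,4)
    t=1.6800 [x] (1,4)
    t=1.8129 [y] (1,5) — stop
  → r_2 = 1.8129
beam 3: φ=45°, α=210°
  cosα=-0.8660 sinα=-0.5000 | (2,3) | tMaxX 0.9699 tMaxY 0.8600 | tΔX 1.1547 tΔY 2.0000
    t=0.8600 [y] (2,2)
    t=0.9699 [x] (1,2)
    t=2.1246 [x] (0,2) — stop
  → r_3 = 2.1246
beam 4: φ=135°, α=300°
  cosα=0.5000 sinα=-0.8660 | (2,3) | tMaxX 0.3200 tMaxY 0.4965 | tΔX 2.0000 tΔY 1.1547
    t=0.3200 [x] (3,3)
    t=0.4965 [y] (3,2)
    t=1.6512 [y] (3,1)
    t=2.3200 [x] (4,1)
    t=2.8059 [y] (4,0) — stop
  → r_4 = 2.8059

ranges = [3.1400, 1.8129, 2.1246, 2.8059]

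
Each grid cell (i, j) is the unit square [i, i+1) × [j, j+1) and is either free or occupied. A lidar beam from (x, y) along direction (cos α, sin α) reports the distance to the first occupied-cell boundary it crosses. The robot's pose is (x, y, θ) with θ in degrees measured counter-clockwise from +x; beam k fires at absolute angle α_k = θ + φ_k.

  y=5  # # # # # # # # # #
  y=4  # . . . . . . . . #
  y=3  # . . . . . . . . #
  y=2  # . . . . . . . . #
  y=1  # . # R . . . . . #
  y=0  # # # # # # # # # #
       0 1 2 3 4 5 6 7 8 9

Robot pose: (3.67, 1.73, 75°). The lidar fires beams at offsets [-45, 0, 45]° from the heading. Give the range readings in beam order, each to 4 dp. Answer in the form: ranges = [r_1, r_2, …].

ranges = [6.1546, 3.3854, 3.7759]

beam 1: φ=-45°, α=30°
  d=(0.8660,0.5000)  start (3,1)  tX=0.3811 tY=0.5400  stride 1/|dx|=1.1547 1/|dy|=2.0000
    cross x-line → (4,1), t=0.3811
    cross y-line → (4,2), t=0.5400
    cross x-line → (5,2), t=1.5358
    cross y-line → (5,3), t=2.5400
    cross x-line → (6,3), t=2.6905
    cross x-line → (7,3), t=3.8452
    cross y-line → (7,4), t=4.5400
    cross x-line → (8,4), t=4.9999
    cross x-line → (9,4), t=6.1546 (wall)
  → r_1 = 6.1546
beam 2: φ=0°, α=75°
  d=(0.2588,0.9659)  start (3,1)  tX=1.2750 tY=0.2795  stride 1/|dx|=3.8637 1/|dy|=1.0353
    cross y-line → (3,2), t=0.2795
    cross x-line → (4,2), t=1.2750
    cross y-line → (4,3), t=1.3148
    cross y-line → (4,4), t=2.3501
    cross y-line → (4,5), t=3.3854 (wall)
  → r_2 = 3.3854
beam 3: φ=45°, α=120°
  d=(-0.5000,0.8660)  start (3,1)  tX=1.3400 tY=0.3118  stride 1/|dx|=2.0000 1/|dy|=1.1547
    cross y-line → (3,2), t=0.3118
    cross x-line → (2,2), t=1.3400
    cross y-line → (2,3), t=1.4665
    cross y-line → (2,4), t=2.6212
    cross x-line → (1,4), t=3.3400
    cross y-line → (1,5), t=3.7759 (wall)
  → r_3 = 3.7759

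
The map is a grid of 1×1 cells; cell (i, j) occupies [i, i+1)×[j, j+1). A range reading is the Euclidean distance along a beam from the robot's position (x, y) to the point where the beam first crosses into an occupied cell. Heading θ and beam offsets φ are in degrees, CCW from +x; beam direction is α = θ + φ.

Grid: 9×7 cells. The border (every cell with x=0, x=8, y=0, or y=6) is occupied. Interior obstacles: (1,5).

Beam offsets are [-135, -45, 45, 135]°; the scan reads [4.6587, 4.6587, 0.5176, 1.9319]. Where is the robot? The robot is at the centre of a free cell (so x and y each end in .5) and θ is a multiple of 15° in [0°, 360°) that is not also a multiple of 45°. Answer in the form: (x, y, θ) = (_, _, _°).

(x, y, θ) = (5.5, 1.5, 210°)

The pose lattice has 34·16 = 544 candidates. Test each by forward raycasting.
  (1.5, 2.5, 30°): beam 1 = 1.5529 ≠ 4.6587 ✗
  (2.5, 1.5, 165°): beam 1 = 6.3509 ≠ 4.6587 ✗
  (2.5, 1.5, 30°): beam 1 = 0.5176 ≠ 4.6587 ✗
  (4.5, 4.5, 300°): beam 1 = 2.5882 ≠ 4.6587 ✗
  (4.5, 5.5, 75°): beam 1 = 5.1962 ≠ 4.6587 ✗
  …
  (5.5, 1.5, 210°): r_1=4.6587, r_2=4.6587, r_3=0.5176, r_4=1.9319 — all match ✓
Only this pose fits every beam.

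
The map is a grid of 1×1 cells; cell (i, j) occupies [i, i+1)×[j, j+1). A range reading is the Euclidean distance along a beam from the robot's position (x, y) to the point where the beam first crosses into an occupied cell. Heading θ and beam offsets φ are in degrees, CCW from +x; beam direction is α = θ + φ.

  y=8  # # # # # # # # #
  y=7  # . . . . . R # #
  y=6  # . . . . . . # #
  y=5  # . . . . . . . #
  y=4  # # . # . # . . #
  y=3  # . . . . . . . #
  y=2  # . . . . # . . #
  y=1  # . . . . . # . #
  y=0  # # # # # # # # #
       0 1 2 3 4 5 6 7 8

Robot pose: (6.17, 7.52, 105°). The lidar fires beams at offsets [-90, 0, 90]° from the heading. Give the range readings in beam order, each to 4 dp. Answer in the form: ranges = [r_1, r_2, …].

beam 1: φ=-90°, α=15°
  dir = (cos 15°, sin 15°) = (0.9659, 0.2588); from cell (6,7)
  next x-line at t=0.8593, next y-line at t=1.8546; Δt_x=1.0353, Δt_y=3.8637
    x: enter (7,7) at t=0.8593 ← occupied
  → r_1 = 0.8593
beam 2: φ=0°, α=105°
  dir = (cos 105°, sin 105°) = (-0.2588, 0.9659); from cell (6,7)
  next x-line at t=0.6568, next y-line at t=0.4969; Δt_x=3.8637, Δt_y=1.0353
    y: enter (6,8) at t=0.4969 ← occupied
  → r_2 = 0.4969
beam 3: φ=90°, α=195°
  dir = (cos 195°, sin 195°) = (-0.9659, -0.2588); from cell (6,7)
  next x-line at t=0.1760, next y-line at t=2.0091; Δt_x=1.0353, Δt_y=3.8637
    x: enter (5,7) at t=0.1760
    x: enter (4,7) at t=1.2113
    y: enter (4,6) at t=2.0091
    x: enter (3,6) at t=2.2465
    x: enter (2,6) at t=3.2818
    x: enter (1,6) at t=4.3171
    x: enter (0,6) at t=5.3524 ← occupied
  → r_3 = 5.3524

ranges = [0.8593, 0.4969, 5.3524]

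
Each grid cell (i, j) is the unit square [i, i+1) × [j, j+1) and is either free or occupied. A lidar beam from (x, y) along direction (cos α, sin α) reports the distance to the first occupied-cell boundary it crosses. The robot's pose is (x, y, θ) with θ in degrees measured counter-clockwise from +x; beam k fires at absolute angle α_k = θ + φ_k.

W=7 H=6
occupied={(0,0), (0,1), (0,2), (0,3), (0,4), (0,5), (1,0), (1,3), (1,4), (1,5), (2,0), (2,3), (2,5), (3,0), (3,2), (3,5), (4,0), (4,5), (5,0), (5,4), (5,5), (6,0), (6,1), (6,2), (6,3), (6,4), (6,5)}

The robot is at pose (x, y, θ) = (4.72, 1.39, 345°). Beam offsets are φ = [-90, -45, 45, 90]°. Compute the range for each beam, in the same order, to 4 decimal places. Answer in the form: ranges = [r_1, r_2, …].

ranges = [0.4038, 0.4503, 1.4780, 2.7021]

beam 1: φ=-90°, α=255°
  direction (-0.2588, -0.9659); cell (4,1); t to first gridline: x 2.7819, y 0.4038 (then +3.8637 / +1.0353)
    (4,0) via y @ 0.4038  # hit
  → r_1 = 0.4038
beam 2: φ=-45°, α=300°
  direction (0.5000, -0.8660); cell (4,1); t to first gridline: x 0.5600, y 0.4503 (then +2.0000 / +1.1547)
    (4,0) via y @ 0.4503  # hit
  → r_2 = 0.4503
beam 3: φ=45°, α=30°
  direction (0.8660, 0.5000); cell (4,1); t to first gridline: x 0.3233, y 1.2200 (then +1.1547 / +2.0000)
    (5,1) via x @ 0.3233
    (5,2) via y @ 1.2200
    (6,2) via x @ 1.4780  # hit
  → r_3 = 1.4780
beam 4: φ=90°, α=75°
  direction (0.2588, 0.9659); cell (4,1); t to first gridline: x 1.0818, y 0.6315 (then +3.8637 / +1.0353)
    (4,2) via y @ 0.6315
    (5,2) via x @ 1.0818
    (5,3) via y @ 1.6668
    (5,4) via y @ 2.7021  # hit
  → r_4 = 2.7021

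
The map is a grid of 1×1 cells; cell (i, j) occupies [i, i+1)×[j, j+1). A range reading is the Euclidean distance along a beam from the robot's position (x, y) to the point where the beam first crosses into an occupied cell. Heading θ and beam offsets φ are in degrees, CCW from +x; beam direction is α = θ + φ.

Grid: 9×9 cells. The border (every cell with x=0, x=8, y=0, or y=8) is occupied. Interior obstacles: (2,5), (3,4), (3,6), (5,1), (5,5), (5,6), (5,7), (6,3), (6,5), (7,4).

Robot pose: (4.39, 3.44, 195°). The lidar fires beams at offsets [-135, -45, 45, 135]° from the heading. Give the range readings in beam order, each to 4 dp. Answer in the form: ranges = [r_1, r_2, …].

beam 1: φ=-135°, α=60°
  direction (0.5000, 0.8660); cell (4,3); t to first gridline: x 1.2200, y 0.6466 (then +2.0000 / +1.1547)
    (4,4) via y @ 0.6466
    (5,4) via x @ 1.2200
    (5,5) via y @ 1.8013  # hit
  → r_1 = 1.8013
beam 2: φ=-45°, α=150°
  direction (-0.8660, 0.5000); cell (4,3); t to first gridline: x 0.4503, y 1.1200 (then +1.1547 / +2.0000)
    (3,3) via x @ 0.4503
    (3,4) via y @ 1.1200  # hit
  → r_2 = 1.1200
beam 3: φ=45°, α=240°
  direction (-0.5000, -0.8660); cell (4,3); t to first gridline: x 0.7800, y 0.5081 (then +2.0000 / +1.1547)
    (4,2) via y @ 0.5081
    (3,2) via x @ 0.7800
    (3,1) via y @ 1.6628
    (2,1) via x @ 2.7800
    (2,0) via y @ 2.8175  # hit
  → r_3 = 2.8175
beam 4: φ=135°, α=330°
  direction (0.8660, -0.5000); cell (4,3); t to first gridline: x 0.7044, y 0.8800 (then +1.1547 / +2.0000)
    (5,3) via x @ 0.7044
    (5,2) via y @ 0.8800
    (6,2) via x @ 1.8591
    (6,1) via y @ 2.8800
    (7,1) via x @ 3.0138
    (8,1) via x @ 4.1685  # hit
  → r_4 = 4.1685

ranges = [1.8013, 1.1200, 2.8175, 4.1685]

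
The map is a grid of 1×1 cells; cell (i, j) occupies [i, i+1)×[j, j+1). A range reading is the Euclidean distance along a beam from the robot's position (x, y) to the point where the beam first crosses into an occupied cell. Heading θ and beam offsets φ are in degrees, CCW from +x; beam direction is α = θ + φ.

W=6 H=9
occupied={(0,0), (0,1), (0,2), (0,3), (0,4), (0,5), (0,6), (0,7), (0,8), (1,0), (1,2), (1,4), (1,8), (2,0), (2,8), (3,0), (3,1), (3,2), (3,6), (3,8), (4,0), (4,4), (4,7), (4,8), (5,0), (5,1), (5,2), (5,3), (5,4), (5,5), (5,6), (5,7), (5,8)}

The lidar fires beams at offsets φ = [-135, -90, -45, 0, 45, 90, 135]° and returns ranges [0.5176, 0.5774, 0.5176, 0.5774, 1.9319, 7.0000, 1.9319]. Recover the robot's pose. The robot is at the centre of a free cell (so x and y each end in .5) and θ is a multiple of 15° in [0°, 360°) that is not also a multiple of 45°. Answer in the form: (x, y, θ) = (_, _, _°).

Enumerate (i+0.5, j+0.5, θ) over the 21 free cells and 16 admissible headings. For each, cast all 7 beams and compare to the given ranges.
  (4.5, 2.5, 150°): beam 2 = 1.0000 ≠ 0.5774 ✗
  (1.5, 5.5, 120°): beam 1 = 2.5882 ≠ 0.5176 ✗
  (2.5, 2.5, 15°): beam 1 = 1.7321 ≠ 0.5176 ✗
  …
  (1.5, 7.5, 210°): r_1=0.5176, r_2=0.5774, r_3=0.5176, r_4=0.5774, r_5=1.9319, r_6=7.0000, r_7=1.9319 — all match ✓
Unique over the lattice → pose = (1.5, 7.5, 210°).

(x, y, θ) = (1.5, 7.5, 210°)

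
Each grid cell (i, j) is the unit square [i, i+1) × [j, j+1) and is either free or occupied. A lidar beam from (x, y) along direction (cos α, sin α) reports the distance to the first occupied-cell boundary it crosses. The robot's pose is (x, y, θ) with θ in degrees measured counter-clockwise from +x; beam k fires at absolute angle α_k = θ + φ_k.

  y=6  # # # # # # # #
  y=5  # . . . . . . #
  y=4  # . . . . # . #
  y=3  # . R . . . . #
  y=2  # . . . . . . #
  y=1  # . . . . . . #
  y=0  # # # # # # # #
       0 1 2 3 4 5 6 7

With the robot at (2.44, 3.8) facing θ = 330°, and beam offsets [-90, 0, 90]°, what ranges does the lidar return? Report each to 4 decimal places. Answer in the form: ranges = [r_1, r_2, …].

beam 1: φ=-90°, α=240°
  cosα=-0.5000 sinα=-0.8660 | (2,3) | tMaxX 0.8800 tMaxY 0.9238 | tΔX 2.0000 tΔY 1.1547
    t=0.8800 [x] (1,3)
    t=0.9238 [y] (1,2)
    t=2.0785 [y] (1,1)
    t=2.8800 [x] (0,1) — stop
  → r_1 = 2.8800
beam 2: φ=0°, α=330°
  cosα=0.8660 sinα=-0.5000 | (2,3) | tMaxX 0.6466 tMaxY 1.6000 | tΔX 1.1547 tΔY 2.0000
    t=0.6466 [x] (3,3)
    t=1.6000 [y] (3,2)
    t=1.8013 [x] (4,2)
    t=2.9560 [x] (5,2)
    t=3.6000 [y] (5,1)
    t=4.1107 [x] (6,1)
    t=5.2654 [x] (7,1) — stop
  → r_2 = 5.2654
beam 3: φ=90°, α=60°
  cosα=0.5000 sinα=0.8660 | (2,3) | tMaxX 1.1200 tMaxY 0.2309 | tΔX 2.0000 tΔY 1.1547
    t=0.2309 [y] (2,4)
    t=1.1200 [x] (3,4)
    t=1.3856 [y] (3,5)
    t=2.5403 [y] (3,6) — stop
  → r_3 = 2.5403

ranges = [2.8800, 5.2654, 2.5403]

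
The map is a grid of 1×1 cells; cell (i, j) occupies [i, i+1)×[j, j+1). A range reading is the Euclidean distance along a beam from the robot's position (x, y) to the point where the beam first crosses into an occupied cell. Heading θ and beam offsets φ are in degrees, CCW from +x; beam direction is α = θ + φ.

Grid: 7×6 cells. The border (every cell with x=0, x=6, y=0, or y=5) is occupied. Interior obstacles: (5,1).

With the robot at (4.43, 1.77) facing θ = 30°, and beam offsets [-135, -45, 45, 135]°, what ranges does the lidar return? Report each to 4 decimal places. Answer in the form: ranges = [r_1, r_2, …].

beam 1: φ=-135°, α=255°
  direction (-0.2588, -0.9659); cell (4,1); t to first gridline: x 1.6614, y 0.7972 (then +3.8637 / +1.0353)
    (4,0) via y @ 0.7972  # hit
  → r_1 = 0.7972
beam 2: φ=-45°, α=345°
  direction (0.9659, -0.2588); cell (4,1); t to first gridline: x 0.5901, y 2.9751 (then +1.0353 / +3.8637)
    (5,1) via x @ 0.5901  # hit
  → r_2 = 0.5901
beam 3: φ=45°, α=75°
  direction (0.2588, 0.9659); cell (4,1); t to first gridline: x 2.2023, y 0.2381 (then +3.8637 / +1.0353)
    (4,2) via y @ 0.2381
    (4,3) via y @ 1.2734
    (5,3) via x @ 2.2023
    (5,4) via y @ 2.3087
    (5,5) via y @ 3.3439  # hit
  → r_3 = 3.3439
beam 4: φ=135°, α=165°
  direction (-0.9659, 0.2588); cell (4,1); t to first gridline: x 0.4452, y 0.8887 (then +1.0353 / +3.8637)
    (3,1) via x @ 0.4452
    (3,2) via y @ 0.8887
    (2,2) via x @ 1.4804
    (1,2) via x @ 2.5157
    (0,2) via x @ 3.5510  # hit
  → r_4 = 3.5510

ranges = [0.7972, 0.5901, 3.3439, 3.5510]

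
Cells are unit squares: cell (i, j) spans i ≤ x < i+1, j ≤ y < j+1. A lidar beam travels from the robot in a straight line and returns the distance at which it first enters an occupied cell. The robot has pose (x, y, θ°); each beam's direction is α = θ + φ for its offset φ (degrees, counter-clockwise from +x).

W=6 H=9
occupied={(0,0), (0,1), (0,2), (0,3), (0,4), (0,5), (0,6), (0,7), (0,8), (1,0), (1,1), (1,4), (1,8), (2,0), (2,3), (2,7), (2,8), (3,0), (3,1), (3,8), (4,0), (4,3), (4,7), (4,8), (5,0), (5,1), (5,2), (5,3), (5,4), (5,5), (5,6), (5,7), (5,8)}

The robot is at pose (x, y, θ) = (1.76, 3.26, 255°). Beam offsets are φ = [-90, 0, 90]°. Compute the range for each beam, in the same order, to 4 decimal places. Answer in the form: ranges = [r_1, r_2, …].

beam 1: φ=-90°, α=165°
  direction (-0.9659, 0.2588); cell (1,3); t to first gridline: x 0.7868, y 2.8591 (then +1.0353 / +3.8637)
    (0,3) via x @ 0.7868  # hit
  → r_1 = 0.7868
beam 2: φ=0°, α=255°
  direction (-0.2588, -0.9659); cell (1,3); t to first gridline: x 2.9364, y 0.2692 (then +3.8637 / +1.0353)
    (1,2) via y @ 0.2692
    (1,1) via y @ 1.3044  # hit
  → r_2 = 1.3044
beam 3: φ=90°, α=345°
  direction (0.9659, -0.2588); cell (1,3); t to first gridline: x 0.2485, y 1.0046 (then +1.0353 / +3.8637)
    (2,3) via x @ 0.2485  # hit
  → r_3 = 0.2485

ranges = [0.7868, 1.3044, 0.2485]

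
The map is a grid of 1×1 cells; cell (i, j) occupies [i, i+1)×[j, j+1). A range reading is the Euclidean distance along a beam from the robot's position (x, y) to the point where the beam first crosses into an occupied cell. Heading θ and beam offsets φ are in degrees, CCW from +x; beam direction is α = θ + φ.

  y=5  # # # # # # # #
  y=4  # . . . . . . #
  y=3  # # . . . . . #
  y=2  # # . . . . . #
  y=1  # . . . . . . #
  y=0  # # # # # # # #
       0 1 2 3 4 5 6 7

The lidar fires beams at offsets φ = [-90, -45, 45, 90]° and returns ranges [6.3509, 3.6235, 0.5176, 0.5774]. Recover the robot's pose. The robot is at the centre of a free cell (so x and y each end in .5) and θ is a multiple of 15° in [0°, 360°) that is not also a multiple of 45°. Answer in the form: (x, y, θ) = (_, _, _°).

(x, y, θ) = (6.5, 4.5, 300°)

The pose lattice has 22·16 = 352 candidates. Test each by forward raycasting.
  (2.5, 2.5, 120°): beam 1 = 5.0000 ≠ 6.3509 ✗
  (6.5, 1.5, 150°): beam 1 = 1.0000 ≠ 6.3509 ✗
  (6.5, 2.5, 255°): beam 1 = 4.6587 ≠ 6.3509 ✗
  …
  (6.5, 4.5, 300°): r_1=6.3509, r_2=3.6235, r_3=0.5176, r_4=0.5774 — all match ✓
No second candidate reproduces the full scan.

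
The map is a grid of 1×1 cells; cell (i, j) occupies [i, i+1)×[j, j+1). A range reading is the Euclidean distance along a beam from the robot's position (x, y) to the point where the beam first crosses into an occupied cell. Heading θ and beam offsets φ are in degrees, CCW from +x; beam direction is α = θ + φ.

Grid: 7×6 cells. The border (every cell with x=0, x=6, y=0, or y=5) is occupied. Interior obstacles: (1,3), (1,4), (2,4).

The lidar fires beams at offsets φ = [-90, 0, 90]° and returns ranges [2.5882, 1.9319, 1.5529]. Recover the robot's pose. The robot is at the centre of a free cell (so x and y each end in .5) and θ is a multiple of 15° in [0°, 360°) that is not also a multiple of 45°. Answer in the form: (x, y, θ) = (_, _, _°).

Candidates: 17 free-cell centres × 16 headings = 272 poses. Raycast each; keep the one whose scan matches to 4 dp.
  (1.5, 1.5, 105°): beam 1 = 4.6587 ≠ 2.5882 ✗
  (4.5, 2.5, 255°): beam 2 = 1.5529 ≠ 1.9319 ✗
  (5.5, 3.5, 75°): beam 1 = 0.5176 ≠ 2.5882 ✗
  (2.5, 3.5, 30°): beam 1 = 2.8868 ≠ 2.5882 ✗
  …
  (3.5, 2.5, 165°): r_1=2.5882, r_2=1.9319, r_3=1.5529 — all match ✓
No second candidate reproduces the full scan.

(x, y, θ) = (3.5, 2.5, 165°)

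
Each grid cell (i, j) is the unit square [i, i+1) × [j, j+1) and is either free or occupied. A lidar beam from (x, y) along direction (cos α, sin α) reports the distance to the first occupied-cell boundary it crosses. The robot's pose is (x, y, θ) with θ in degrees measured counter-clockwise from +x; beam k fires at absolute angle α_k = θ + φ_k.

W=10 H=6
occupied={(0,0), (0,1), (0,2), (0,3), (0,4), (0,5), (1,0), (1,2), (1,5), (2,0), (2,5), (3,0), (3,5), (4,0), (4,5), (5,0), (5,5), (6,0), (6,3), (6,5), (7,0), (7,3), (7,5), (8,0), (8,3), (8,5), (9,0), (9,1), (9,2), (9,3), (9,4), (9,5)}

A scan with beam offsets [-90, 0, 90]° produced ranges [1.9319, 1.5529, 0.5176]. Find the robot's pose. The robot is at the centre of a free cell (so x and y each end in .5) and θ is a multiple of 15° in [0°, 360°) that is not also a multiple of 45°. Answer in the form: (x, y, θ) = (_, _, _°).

The pose lattice has 28·16 = 448 candidates. Test each by forward raycasting.
  (3.5, 4.5, 30°): beam 1 = 4.0415 ≠ 1.9319 ✗
  (1.5, 4.5, 30°): beam 1 = 4.0415 ≠ 1.9319 ✗
  (3.5, 2.5, 15°): beam 1 = 1.5529 ≠ 1.9319 ✗
  …
  (8.5, 2.5, 255°): r_1=1.9319, r_2=1.5529, r_3=0.5176 — all match ✓
Only this pose fits every beam.

(x, y, θ) = (8.5, 2.5, 255°)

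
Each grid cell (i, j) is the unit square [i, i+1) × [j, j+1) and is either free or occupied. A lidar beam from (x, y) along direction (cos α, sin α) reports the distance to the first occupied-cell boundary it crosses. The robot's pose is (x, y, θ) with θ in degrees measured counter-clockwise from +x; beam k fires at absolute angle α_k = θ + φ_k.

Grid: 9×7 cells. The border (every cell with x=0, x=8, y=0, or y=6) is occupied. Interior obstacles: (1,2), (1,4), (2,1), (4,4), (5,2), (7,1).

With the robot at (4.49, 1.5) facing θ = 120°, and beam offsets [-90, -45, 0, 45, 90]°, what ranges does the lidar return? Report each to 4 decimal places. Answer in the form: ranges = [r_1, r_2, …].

ranges = [1.0000, 4.6587, 5.1962, 1.5426, 1.0000]

beam 1: φ=-90°, α=30°
  direction (0.8660, 0.5000); cell (4,1); t to first gridline: x 0.5889, y 1.0000 (then +1.1547 / +2.0000)
    (5,1) via x @ 0.5889
    (5,2) via y @ 1.0000  # hit
  → r_1 = 1.0000
beam 2: φ=-45°, α=75°
  direction (0.2588, 0.9659); cell (4,1); t to first gridline: x 1.9705, y 0.5176 (then +3.8637 / +1.0353)
    (4,2) via y @ 0.5176
    (4,3) via y @ 1.5529
    (5,3) via x @ 1.9705
    (5,4) via y @ 2.5882
    (5,5) via y @ 3.6235
    (5,6) via y @ 4.6587  # hit
  → r_2 = 4.6587
beam 3: φ=0°, α=120°
  direction (-0.5000, 0.8660); cell (4,1); t to first gridline: x 0.9800, y 0.5774 (then +2.0000 / +1.1547)
    (4,2) via y @ 0.5774
    (3,2) via x @ 0.9800
    (3,3) via y @ 1.7321
    (3,4) via y @ 2.8868
    (2,4) via x @ 2.9800
    (2,5) via y @ 4.0415
    (1,5) via x @ 4.9800
    (1,6) via y @ 5.1962  # hit
  → r_3 = 5.1962
beam 4: φ=45°, α=165°
  direction (-0.9659, 0.2588); cell (4,1); t to first gridline: x 0.5073, y 1.9319 (then +1.0353 / +3.8637)
    (3,1) via x @ 0.5073
    (2,1) via x @ 1.5426  # hit
  → r_4 = 1.5426
beam 5: φ=90°, α=210°
  direction (-0.8660, -0.5000); cell (4,1); t to first gridline: x 0.5658, y 1.0000 (then +1.1547 / +2.0000)
    (3,1) via x @ 0.5658
    (3,0) via y @ 1.0000  # hit
  → r_5 = 1.0000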